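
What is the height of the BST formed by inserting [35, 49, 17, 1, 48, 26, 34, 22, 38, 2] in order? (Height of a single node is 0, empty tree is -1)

Insertion order: [35, 49, 17, 1, 48, 26, 34, 22, 38, 2]
Tree (level-order array): [35, 17, 49, 1, 26, 48, None, None, 2, 22, 34, 38]
Compute height bottom-up (empty subtree = -1):
  height(2) = 1 + max(-1, -1) = 0
  height(1) = 1 + max(-1, 0) = 1
  height(22) = 1 + max(-1, -1) = 0
  height(34) = 1 + max(-1, -1) = 0
  height(26) = 1 + max(0, 0) = 1
  height(17) = 1 + max(1, 1) = 2
  height(38) = 1 + max(-1, -1) = 0
  height(48) = 1 + max(0, -1) = 1
  height(49) = 1 + max(1, -1) = 2
  height(35) = 1 + max(2, 2) = 3
Height = 3


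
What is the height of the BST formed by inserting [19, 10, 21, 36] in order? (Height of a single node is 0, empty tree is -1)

Insertion order: [19, 10, 21, 36]
Tree (level-order array): [19, 10, 21, None, None, None, 36]
Compute height bottom-up (empty subtree = -1):
  height(10) = 1 + max(-1, -1) = 0
  height(36) = 1 + max(-1, -1) = 0
  height(21) = 1 + max(-1, 0) = 1
  height(19) = 1 + max(0, 1) = 2
Height = 2


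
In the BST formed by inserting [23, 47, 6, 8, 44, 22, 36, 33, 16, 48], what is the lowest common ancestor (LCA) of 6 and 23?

Tree insertion order: [23, 47, 6, 8, 44, 22, 36, 33, 16, 48]
Tree (level-order array): [23, 6, 47, None, 8, 44, 48, None, 22, 36, None, None, None, 16, None, 33]
In a BST, the LCA of p=6, q=23 is the first node v on the
root-to-leaf path with p <= v <= q (go left if both < v, right if both > v).
Walk from root:
  at 23: 6 <= 23 <= 23, this is the LCA
LCA = 23


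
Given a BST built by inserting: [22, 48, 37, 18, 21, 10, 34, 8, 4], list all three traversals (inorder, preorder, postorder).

Tree insertion order: [22, 48, 37, 18, 21, 10, 34, 8, 4]
Tree (level-order array): [22, 18, 48, 10, 21, 37, None, 8, None, None, None, 34, None, 4]
Inorder (L, root, R): [4, 8, 10, 18, 21, 22, 34, 37, 48]
Preorder (root, L, R): [22, 18, 10, 8, 4, 21, 48, 37, 34]
Postorder (L, R, root): [4, 8, 10, 21, 18, 34, 37, 48, 22]


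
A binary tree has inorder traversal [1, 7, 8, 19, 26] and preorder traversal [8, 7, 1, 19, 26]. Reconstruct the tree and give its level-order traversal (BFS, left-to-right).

Inorder:  [1, 7, 8, 19, 26]
Preorder: [8, 7, 1, 19, 26]
Algorithm: preorder visits root first, so consume preorder in order;
for each root, split the current inorder slice at that value into
left-subtree inorder and right-subtree inorder, then recurse.
Recursive splits:
  root=8; inorder splits into left=[1, 7], right=[19, 26]
  root=7; inorder splits into left=[1], right=[]
  root=1; inorder splits into left=[], right=[]
  root=19; inorder splits into left=[], right=[26]
  root=26; inorder splits into left=[], right=[]
Reconstructed level-order: [8, 7, 19, 1, 26]


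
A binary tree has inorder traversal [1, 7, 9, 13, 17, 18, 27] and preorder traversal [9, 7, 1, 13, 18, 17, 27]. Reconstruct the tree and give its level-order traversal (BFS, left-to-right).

Inorder:  [1, 7, 9, 13, 17, 18, 27]
Preorder: [9, 7, 1, 13, 18, 17, 27]
Algorithm: preorder visits root first, so consume preorder in order;
for each root, split the current inorder slice at that value into
left-subtree inorder and right-subtree inorder, then recurse.
Recursive splits:
  root=9; inorder splits into left=[1, 7], right=[13, 17, 18, 27]
  root=7; inorder splits into left=[1], right=[]
  root=1; inorder splits into left=[], right=[]
  root=13; inorder splits into left=[], right=[17, 18, 27]
  root=18; inorder splits into left=[17], right=[27]
  root=17; inorder splits into left=[], right=[]
  root=27; inorder splits into left=[], right=[]
Reconstructed level-order: [9, 7, 13, 1, 18, 17, 27]


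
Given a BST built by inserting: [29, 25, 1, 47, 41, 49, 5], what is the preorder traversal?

Tree insertion order: [29, 25, 1, 47, 41, 49, 5]
Tree (level-order array): [29, 25, 47, 1, None, 41, 49, None, 5]
Preorder traversal: [29, 25, 1, 5, 47, 41, 49]


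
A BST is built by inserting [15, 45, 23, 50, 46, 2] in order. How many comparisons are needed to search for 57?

Search path for 57: 15 -> 45 -> 50
Found: False
Comparisons: 3


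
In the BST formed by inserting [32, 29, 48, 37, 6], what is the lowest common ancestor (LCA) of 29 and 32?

Tree insertion order: [32, 29, 48, 37, 6]
Tree (level-order array): [32, 29, 48, 6, None, 37]
In a BST, the LCA of p=29, q=32 is the first node v on the
root-to-leaf path with p <= v <= q (go left if both < v, right if both > v).
Walk from root:
  at 32: 29 <= 32 <= 32, this is the LCA
LCA = 32


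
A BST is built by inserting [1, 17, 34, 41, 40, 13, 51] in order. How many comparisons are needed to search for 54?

Search path for 54: 1 -> 17 -> 34 -> 41 -> 51
Found: False
Comparisons: 5


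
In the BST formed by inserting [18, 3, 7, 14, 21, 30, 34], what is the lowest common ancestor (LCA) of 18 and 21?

Tree insertion order: [18, 3, 7, 14, 21, 30, 34]
Tree (level-order array): [18, 3, 21, None, 7, None, 30, None, 14, None, 34]
In a BST, the LCA of p=18, q=21 is the first node v on the
root-to-leaf path with p <= v <= q (go left if both < v, right if both > v).
Walk from root:
  at 18: 18 <= 18 <= 21, this is the LCA
LCA = 18


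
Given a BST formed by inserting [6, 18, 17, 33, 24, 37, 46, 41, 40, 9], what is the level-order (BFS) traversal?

Tree insertion order: [6, 18, 17, 33, 24, 37, 46, 41, 40, 9]
Tree (level-order array): [6, None, 18, 17, 33, 9, None, 24, 37, None, None, None, None, None, 46, 41, None, 40]
BFS from the root, enqueuing left then right child of each popped node:
  queue [6] -> pop 6, enqueue [18], visited so far: [6]
  queue [18] -> pop 18, enqueue [17, 33], visited so far: [6, 18]
  queue [17, 33] -> pop 17, enqueue [9], visited so far: [6, 18, 17]
  queue [33, 9] -> pop 33, enqueue [24, 37], visited so far: [6, 18, 17, 33]
  queue [9, 24, 37] -> pop 9, enqueue [none], visited so far: [6, 18, 17, 33, 9]
  queue [24, 37] -> pop 24, enqueue [none], visited so far: [6, 18, 17, 33, 9, 24]
  queue [37] -> pop 37, enqueue [46], visited so far: [6, 18, 17, 33, 9, 24, 37]
  queue [46] -> pop 46, enqueue [41], visited so far: [6, 18, 17, 33, 9, 24, 37, 46]
  queue [41] -> pop 41, enqueue [40], visited so far: [6, 18, 17, 33, 9, 24, 37, 46, 41]
  queue [40] -> pop 40, enqueue [none], visited so far: [6, 18, 17, 33, 9, 24, 37, 46, 41, 40]
Result: [6, 18, 17, 33, 9, 24, 37, 46, 41, 40]


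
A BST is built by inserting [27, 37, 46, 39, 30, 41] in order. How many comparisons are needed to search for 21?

Search path for 21: 27
Found: False
Comparisons: 1


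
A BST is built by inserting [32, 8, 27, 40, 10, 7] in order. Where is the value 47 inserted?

Starting tree (level order): [32, 8, 40, 7, 27, None, None, None, None, 10]
Insertion path: 32 -> 40
Result: insert 47 as right child of 40
Final tree (level order): [32, 8, 40, 7, 27, None, 47, None, None, 10]


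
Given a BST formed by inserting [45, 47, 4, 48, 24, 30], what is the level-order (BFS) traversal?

Tree insertion order: [45, 47, 4, 48, 24, 30]
Tree (level-order array): [45, 4, 47, None, 24, None, 48, None, 30]
BFS from the root, enqueuing left then right child of each popped node:
  queue [45] -> pop 45, enqueue [4, 47], visited so far: [45]
  queue [4, 47] -> pop 4, enqueue [24], visited so far: [45, 4]
  queue [47, 24] -> pop 47, enqueue [48], visited so far: [45, 4, 47]
  queue [24, 48] -> pop 24, enqueue [30], visited so far: [45, 4, 47, 24]
  queue [48, 30] -> pop 48, enqueue [none], visited so far: [45, 4, 47, 24, 48]
  queue [30] -> pop 30, enqueue [none], visited so far: [45, 4, 47, 24, 48, 30]
Result: [45, 4, 47, 24, 48, 30]


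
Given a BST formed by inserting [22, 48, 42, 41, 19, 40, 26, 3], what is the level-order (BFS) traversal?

Tree insertion order: [22, 48, 42, 41, 19, 40, 26, 3]
Tree (level-order array): [22, 19, 48, 3, None, 42, None, None, None, 41, None, 40, None, 26]
BFS from the root, enqueuing left then right child of each popped node:
  queue [22] -> pop 22, enqueue [19, 48], visited so far: [22]
  queue [19, 48] -> pop 19, enqueue [3], visited so far: [22, 19]
  queue [48, 3] -> pop 48, enqueue [42], visited so far: [22, 19, 48]
  queue [3, 42] -> pop 3, enqueue [none], visited so far: [22, 19, 48, 3]
  queue [42] -> pop 42, enqueue [41], visited so far: [22, 19, 48, 3, 42]
  queue [41] -> pop 41, enqueue [40], visited so far: [22, 19, 48, 3, 42, 41]
  queue [40] -> pop 40, enqueue [26], visited so far: [22, 19, 48, 3, 42, 41, 40]
  queue [26] -> pop 26, enqueue [none], visited so far: [22, 19, 48, 3, 42, 41, 40, 26]
Result: [22, 19, 48, 3, 42, 41, 40, 26]


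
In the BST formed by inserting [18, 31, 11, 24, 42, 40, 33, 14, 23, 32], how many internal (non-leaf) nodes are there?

Tree built from: [18, 31, 11, 24, 42, 40, 33, 14, 23, 32]
Tree (level-order array): [18, 11, 31, None, 14, 24, 42, None, None, 23, None, 40, None, None, None, 33, None, 32]
Rule: An internal node has at least one child.
Per-node child counts:
  node 18: 2 child(ren)
  node 11: 1 child(ren)
  node 14: 0 child(ren)
  node 31: 2 child(ren)
  node 24: 1 child(ren)
  node 23: 0 child(ren)
  node 42: 1 child(ren)
  node 40: 1 child(ren)
  node 33: 1 child(ren)
  node 32: 0 child(ren)
Matching nodes: [18, 11, 31, 24, 42, 40, 33]
Count of internal (non-leaf) nodes: 7


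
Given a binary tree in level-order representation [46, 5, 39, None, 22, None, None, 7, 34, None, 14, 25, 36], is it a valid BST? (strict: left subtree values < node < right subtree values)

Level-order array: [46, 5, 39, None, 22, None, None, 7, 34, None, 14, 25, 36]
Validate using subtree bounds (lo, hi): at each node, require lo < value < hi,
then recurse left with hi=value and right with lo=value.
Preorder trace (stopping at first violation):
  at node 46 with bounds (-inf, +inf): OK
  at node 5 with bounds (-inf, 46): OK
  at node 22 with bounds (5, 46): OK
  at node 7 with bounds (5, 22): OK
  at node 14 with bounds (7, 22): OK
  at node 34 with bounds (22, 46): OK
  at node 25 with bounds (22, 34): OK
  at node 36 with bounds (34, 46): OK
  at node 39 with bounds (46, +inf): VIOLATION
Node 39 violates its bound: not (46 < 39 < +inf).
Result: Not a valid BST


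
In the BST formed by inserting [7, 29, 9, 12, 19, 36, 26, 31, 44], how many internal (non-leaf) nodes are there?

Tree built from: [7, 29, 9, 12, 19, 36, 26, 31, 44]
Tree (level-order array): [7, None, 29, 9, 36, None, 12, 31, 44, None, 19, None, None, None, None, None, 26]
Rule: An internal node has at least one child.
Per-node child counts:
  node 7: 1 child(ren)
  node 29: 2 child(ren)
  node 9: 1 child(ren)
  node 12: 1 child(ren)
  node 19: 1 child(ren)
  node 26: 0 child(ren)
  node 36: 2 child(ren)
  node 31: 0 child(ren)
  node 44: 0 child(ren)
Matching nodes: [7, 29, 9, 12, 19, 36]
Count of internal (non-leaf) nodes: 6


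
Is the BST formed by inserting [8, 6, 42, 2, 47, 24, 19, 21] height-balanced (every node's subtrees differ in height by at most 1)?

Tree (level-order array): [8, 6, 42, 2, None, 24, 47, None, None, 19, None, None, None, None, 21]
Definition: a tree is height-balanced if, at every node, |h(left) - h(right)| <= 1 (empty subtree has height -1).
Bottom-up per-node check:
  node 2: h_left=-1, h_right=-1, diff=0 [OK], height=0
  node 6: h_left=0, h_right=-1, diff=1 [OK], height=1
  node 21: h_left=-1, h_right=-1, diff=0 [OK], height=0
  node 19: h_left=-1, h_right=0, diff=1 [OK], height=1
  node 24: h_left=1, h_right=-1, diff=2 [FAIL (|1--1|=2 > 1)], height=2
  node 47: h_left=-1, h_right=-1, diff=0 [OK], height=0
  node 42: h_left=2, h_right=0, diff=2 [FAIL (|2-0|=2 > 1)], height=3
  node 8: h_left=1, h_right=3, diff=2 [FAIL (|1-3|=2 > 1)], height=4
Node 24 violates the condition: |1 - -1| = 2 > 1.
Result: Not balanced


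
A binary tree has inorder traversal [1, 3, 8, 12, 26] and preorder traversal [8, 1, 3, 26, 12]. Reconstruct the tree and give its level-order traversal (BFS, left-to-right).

Inorder:  [1, 3, 8, 12, 26]
Preorder: [8, 1, 3, 26, 12]
Algorithm: preorder visits root first, so consume preorder in order;
for each root, split the current inorder slice at that value into
left-subtree inorder and right-subtree inorder, then recurse.
Recursive splits:
  root=8; inorder splits into left=[1, 3], right=[12, 26]
  root=1; inorder splits into left=[], right=[3]
  root=3; inorder splits into left=[], right=[]
  root=26; inorder splits into left=[12], right=[]
  root=12; inorder splits into left=[], right=[]
Reconstructed level-order: [8, 1, 26, 3, 12]


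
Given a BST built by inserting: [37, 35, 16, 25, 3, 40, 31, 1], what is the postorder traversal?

Tree insertion order: [37, 35, 16, 25, 3, 40, 31, 1]
Tree (level-order array): [37, 35, 40, 16, None, None, None, 3, 25, 1, None, None, 31]
Postorder traversal: [1, 3, 31, 25, 16, 35, 40, 37]


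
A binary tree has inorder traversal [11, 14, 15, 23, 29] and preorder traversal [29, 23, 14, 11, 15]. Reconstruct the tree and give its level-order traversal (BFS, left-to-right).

Inorder:  [11, 14, 15, 23, 29]
Preorder: [29, 23, 14, 11, 15]
Algorithm: preorder visits root first, so consume preorder in order;
for each root, split the current inorder slice at that value into
left-subtree inorder and right-subtree inorder, then recurse.
Recursive splits:
  root=29; inorder splits into left=[11, 14, 15, 23], right=[]
  root=23; inorder splits into left=[11, 14, 15], right=[]
  root=14; inorder splits into left=[11], right=[15]
  root=11; inorder splits into left=[], right=[]
  root=15; inorder splits into left=[], right=[]
Reconstructed level-order: [29, 23, 14, 11, 15]


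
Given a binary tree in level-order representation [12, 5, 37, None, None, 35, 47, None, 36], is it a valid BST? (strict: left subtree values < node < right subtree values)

Level-order array: [12, 5, 37, None, None, 35, 47, None, 36]
Validate using subtree bounds (lo, hi): at each node, require lo < value < hi,
then recurse left with hi=value and right with lo=value.
Preorder trace (stopping at first violation):
  at node 12 with bounds (-inf, +inf): OK
  at node 5 with bounds (-inf, 12): OK
  at node 37 with bounds (12, +inf): OK
  at node 35 with bounds (12, 37): OK
  at node 36 with bounds (35, 37): OK
  at node 47 with bounds (37, +inf): OK
No violation found at any node.
Result: Valid BST


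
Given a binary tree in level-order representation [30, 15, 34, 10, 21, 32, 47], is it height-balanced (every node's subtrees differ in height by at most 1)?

Tree (level-order array): [30, 15, 34, 10, 21, 32, 47]
Definition: a tree is height-balanced if, at every node, |h(left) - h(right)| <= 1 (empty subtree has height -1).
Bottom-up per-node check:
  node 10: h_left=-1, h_right=-1, diff=0 [OK], height=0
  node 21: h_left=-1, h_right=-1, diff=0 [OK], height=0
  node 15: h_left=0, h_right=0, diff=0 [OK], height=1
  node 32: h_left=-1, h_right=-1, diff=0 [OK], height=0
  node 47: h_left=-1, h_right=-1, diff=0 [OK], height=0
  node 34: h_left=0, h_right=0, diff=0 [OK], height=1
  node 30: h_left=1, h_right=1, diff=0 [OK], height=2
All nodes satisfy the balance condition.
Result: Balanced


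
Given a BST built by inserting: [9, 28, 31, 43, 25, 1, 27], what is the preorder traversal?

Tree insertion order: [9, 28, 31, 43, 25, 1, 27]
Tree (level-order array): [9, 1, 28, None, None, 25, 31, None, 27, None, 43]
Preorder traversal: [9, 1, 28, 25, 27, 31, 43]


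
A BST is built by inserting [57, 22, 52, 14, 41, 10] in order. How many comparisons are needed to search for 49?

Search path for 49: 57 -> 22 -> 52 -> 41
Found: False
Comparisons: 4


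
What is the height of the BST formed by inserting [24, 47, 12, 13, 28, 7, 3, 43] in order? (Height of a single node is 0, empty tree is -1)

Insertion order: [24, 47, 12, 13, 28, 7, 3, 43]
Tree (level-order array): [24, 12, 47, 7, 13, 28, None, 3, None, None, None, None, 43]
Compute height bottom-up (empty subtree = -1):
  height(3) = 1 + max(-1, -1) = 0
  height(7) = 1 + max(0, -1) = 1
  height(13) = 1 + max(-1, -1) = 0
  height(12) = 1 + max(1, 0) = 2
  height(43) = 1 + max(-1, -1) = 0
  height(28) = 1 + max(-1, 0) = 1
  height(47) = 1 + max(1, -1) = 2
  height(24) = 1 + max(2, 2) = 3
Height = 3


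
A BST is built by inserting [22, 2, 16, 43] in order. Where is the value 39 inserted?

Starting tree (level order): [22, 2, 43, None, 16]
Insertion path: 22 -> 43
Result: insert 39 as left child of 43
Final tree (level order): [22, 2, 43, None, 16, 39]


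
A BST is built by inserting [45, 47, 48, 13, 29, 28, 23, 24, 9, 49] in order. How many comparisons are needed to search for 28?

Search path for 28: 45 -> 13 -> 29 -> 28
Found: True
Comparisons: 4


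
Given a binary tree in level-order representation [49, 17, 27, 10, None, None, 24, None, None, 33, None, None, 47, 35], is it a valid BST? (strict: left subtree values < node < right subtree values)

Level-order array: [49, 17, 27, 10, None, None, 24, None, None, 33, None, None, 47, 35]
Validate using subtree bounds (lo, hi): at each node, require lo < value < hi,
then recurse left with hi=value and right with lo=value.
Preorder trace (stopping at first violation):
  at node 49 with bounds (-inf, +inf): OK
  at node 17 with bounds (-inf, 49): OK
  at node 10 with bounds (-inf, 17): OK
  at node 27 with bounds (49, +inf): VIOLATION
Node 27 violates its bound: not (49 < 27 < +inf).
Result: Not a valid BST


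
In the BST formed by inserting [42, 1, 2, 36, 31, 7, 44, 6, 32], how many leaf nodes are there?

Tree built from: [42, 1, 2, 36, 31, 7, 44, 6, 32]
Tree (level-order array): [42, 1, 44, None, 2, None, None, None, 36, 31, None, 7, 32, 6]
Rule: A leaf has 0 children.
Per-node child counts:
  node 42: 2 child(ren)
  node 1: 1 child(ren)
  node 2: 1 child(ren)
  node 36: 1 child(ren)
  node 31: 2 child(ren)
  node 7: 1 child(ren)
  node 6: 0 child(ren)
  node 32: 0 child(ren)
  node 44: 0 child(ren)
Matching nodes: [6, 32, 44]
Count of leaf nodes: 3


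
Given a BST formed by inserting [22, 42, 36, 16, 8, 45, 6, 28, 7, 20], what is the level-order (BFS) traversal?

Tree insertion order: [22, 42, 36, 16, 8, 45, 6, 28, 7, 20]
Tree (level-order array): [22, 16, 42, 8, 20, 36, 45, 6, None, None, None, 28, None, None, None, None, 7]
BFS from the root, enqueuing left then right child of each popped node:
  queue [22] -> pop 22, enqueue [16, 42], visited so far: [22]
  queue [16, 42] -> pop 16, enqueue [8, 20], visited so far: [22, 16]
  queue [42, 8, 20] -> pop 42, enqueue [36, 45], visited so far: [22, 16, 42]
  queue [8, 20, 36, 45] -> pop 8, enqueue [6], visited so far: [22, 16, 42, 8]
  queue [20, 36, 45, 6] -> pop 20, enqueue [none], visited so far: [22, 16, 42, 8, 20]
  queue [36, 45, 6] -> pop 36, enqueue [28], visited so far: [22, 16, 42, 8, 20, 36]
  queue [45, 6, 28] -> pop 45, enqueue [none], visited so far: [22, 16, 42, 8, 20, 36, 45]
  queue [6, 28] -> pop 6, enqueue [7], visited so far: [22, 16, 42, 8, 20, 36, 45, 6]
  queue [28, 7] -> pop 28, enqueue [none], visited so far: [22, 16, 42, 8, 20, 36, 45, 6, 28]
  queue [7] -> pop 7, enqueue [none], visited so far: [22, 16, 42, 8, 20, 36, 45, 6, 28, 7]
Result: [22, 16, 42, 8, 20, 36, 45, 6, 28, 7]


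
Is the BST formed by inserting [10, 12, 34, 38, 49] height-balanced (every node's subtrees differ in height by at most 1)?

Tree (level-order array): [10, None, 12, None, 34, None, 38, None, 49]
Definition: a tree is height-balanced if, at every node, |h(left) - h(right)| <= 1 (empty subtree has height -1).
Bottom-up per-node check:
  node 49: h_left=-1, h_right=-1, diff=0 [OK], height=0
  node 38: h_left=-1, h_right=0, diff=1 [OK], height=1
  node 34: h_left=-1, h_right=1, diff=2 [FAIL (|-1-1|=2 > 1)], height=2
  node 12: h_left=-1, h_right=2, diff=3 [FAIL (|-1-2|=3 > 1)], height=3
  node 10: h_left=-1, h_right=3, diff=4 [FAIL (|-1-3|=4 > 1)], height=4
Node 34 violates the condition: |-1 - 1| = 2 > 1.
Result: Not balanced


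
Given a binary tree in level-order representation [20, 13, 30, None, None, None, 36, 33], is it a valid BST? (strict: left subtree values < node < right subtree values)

Level-order array: [20, 13, 30, None, None, None, 36, 33]
Validate using subtree bounds (lo, hi): at each node, require lo < value < hi,
then recurse left with hi=value and right with lo=value.
Preorder trace (stopping at first violation):
  at node 20 with bounds (-inf, +inf): OK
  at node 13 with bounds (-inf, 20): OK
  at node 30 with bounds (20, +inf): OK
  at node 36 with bounds (30, +inf): OK
  at node 33 with bounds (30, 36): OK
No violation found at any node.
Result: Valid BST


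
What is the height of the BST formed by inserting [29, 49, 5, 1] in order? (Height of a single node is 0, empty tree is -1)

Insertion order: [29, 49, 5, 1]
Tree (level-order array): [29, 5, 49, 1]
Compute height bottom-up (empty subtree = -1):
  height(1) = 1 + max(-1, -1) = 0
  height(5) = 1 + max(0, -1) = 1
  height(49) = 1 + max(-1, -1) = 0
  height(29) = 1 + max(1, 0) = 2
Height = 2


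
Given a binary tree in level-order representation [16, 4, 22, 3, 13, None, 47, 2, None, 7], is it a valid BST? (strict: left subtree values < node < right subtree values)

Level-order array: [16, 4, 22, 3, 13, None, 47, 2, None, 7]
Validate using subtree bounds (lo, hi): at each node, require lo < value < hi,
then recurse left with hi=value and right with lo=value.
Preorder trace (stopping at first violation):
  at node 16 with bounds (-inf, +inf): OK
  at node 4 with bounds (-inf, 16): OK
  at node 3 with bounds (-inf, 4): OK
  at node 2 with bounds (-inf, 3): OK
  at node 13 with bounds (4, 16): OK
  at node 7 with bounds (4, 13): OK
  at node 22 with bounds (16, +inf): OK
  at node 47 with bounds (22, +inf): OK
No violation found at any node.
Result: Valid BST


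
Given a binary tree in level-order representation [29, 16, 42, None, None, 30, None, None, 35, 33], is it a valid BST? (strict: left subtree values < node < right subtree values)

Level-order array: [29, 16, 42, None, None, 30, None, None, 35, 33]
Validate using subtree bounds (lo, hi): at each node, require lo < value < hi,
then recurse left with hi=value and right with lo=value.
Preorder trace (stopping at first violation):
  at node 29 with bounds (-inf, +inf): OK
  at node 16 with bounds (-inf, 29): OK
  at node 42 with bounds (29, +inf): OK
  at node 30 with bounds (29, 42): OK
  at node 35 with bounds (30, 42): OK
  at node 33 with bounds (30, 35): OK
No violation found at any node.
Result: Valid BST


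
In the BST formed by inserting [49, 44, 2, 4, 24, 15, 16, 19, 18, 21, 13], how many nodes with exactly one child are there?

Tree built from: [49, 44, 2, 4, 24, 15, 16, 19, 18, 21, 13]
Tree (level-order array): [49, 44, None, 2, None, None, 4, None, 24, 15, None, 13, 16, None, None, None, 19, 18, 21]
Rule: These are nodes with exactly 1 non-null child.
Per-node child counts:
  node 49: 1 child(ren)
  node 44: 1 child(ren)
  node 2: 1 child(ren)
  node 4: 1 child(ren)
  node 24: 1 child(ren)
  node 15: 2 child(ren)
  node 13: 0 child(ren)
  node 16: 1 child(ren)
  node 19: 2 child(ren)
  node 18: 0 child(ren)
  node 21: 0 child(ren)
Matching nodes: [49, 44, 2, 4, 24, 16]
Count of nodes with exactly one child: 6


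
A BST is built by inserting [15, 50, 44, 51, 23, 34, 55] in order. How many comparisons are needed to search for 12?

Search path for 12: 15
Found: False
Comparisons: 1


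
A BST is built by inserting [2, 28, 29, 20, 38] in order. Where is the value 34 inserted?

Starting tree (level order): [2, None, 28, 20, 29, None, None, None, 38]
Insertion path: 2 -> 28 -> 29 -> 38
Result: insert 34 as left child of 38
Final tree (level order): [2, None, 28, 20, 29, None, None, None, 38, 34]


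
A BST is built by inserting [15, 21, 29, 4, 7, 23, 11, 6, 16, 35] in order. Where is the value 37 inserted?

Starting tree (level order): [15, 4, 21, None, 7, 16, 29, 6, 11, None, None, 23, 35]
Insertion path: 15 -> 21 -> 29 -> 35
Result: insert 37 as right child of 35
Final tree (level order): [15, 4, 21, None, 7, 16, 29, 6, 11, None, None, 23, 35, None, None, None, None, None, None, None, 37]


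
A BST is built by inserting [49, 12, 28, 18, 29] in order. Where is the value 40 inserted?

Starting tree (level order): [49, 12, None, None, 28, 18, 29]
Insertion path: 49 -> 12 -> 28 -> 29
Result: insert 40 as right child of 29
Final tree (level order): [49, 12, None, None, 28, 18, 29, None, None, None, 40]


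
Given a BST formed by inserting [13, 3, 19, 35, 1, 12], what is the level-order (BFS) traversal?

Tree insertion order: [13, 3, 19, 35, 1, 12]
Tree (level-order array): [13, 3, 19, 1, 12, None, 35]
BFS from the root, enqueuing left then right child of each popped node:
  queue [13] -> pop 13, enqueue [3, 19], visited so far: [13]
  queue [3, 19] -> pop 3, enqueue [1, 12], visited so far: [13, 3]
  queue [19, 1, 12] -> pop 19, enqueue [35], visited so far: [13, 3, 19]
  queue [1, 12, 35] -> pop 1, enqueue [none], visited so far: [13, 3, 19, 1]
  queue [12, 35] -> pop 12, enqueue [none], visited so far: [13, 3, 19, 1, 12]
  queue [35] -> pop 35, enqueue [none], visited so far: [13, 3, 19, 1, 12, 35]
Result: [13, 3, 19, 1, 12, 35]


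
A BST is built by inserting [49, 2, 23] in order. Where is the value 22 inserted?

Starting tree (level order): [49, 2, None, None, 23]
Insertion path: 49 -> 2 -> 23
Result: insert 22 as left child of 23
Final tree (level order): [49, 2, None, None, 23, 22]


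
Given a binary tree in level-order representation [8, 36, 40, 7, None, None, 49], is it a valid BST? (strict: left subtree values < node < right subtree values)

Level-order array: [8, 36, 40, 7, None, None, 49]
Validate using subtree bounds (lo, hi): at each node, require lo < value < hi,
then recurse left with hi=value and right with lo=value.
Preorder trace (stopping at first violation):
  at node 8 with bounds (-inf, +inf): OK
  at node 36 with bounds (-inf, 8): VIOLATION
Node 36 violates its bound: not (-inf < 36 < 8).
Result: Not a valid BST


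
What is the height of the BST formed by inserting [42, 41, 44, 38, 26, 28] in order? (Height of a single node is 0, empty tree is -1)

Insertion order: [42, 41, 44, 38, 26, 28]
Tree (level-order array): [42, 41, 44, 38, None, None, None, 26, None, None, 28]
Compute height bottom-up (empty subtree = -1):
  height(28) = 1 + max(-1, -1) = 0
  height(26) = 1 + max(-1, 0) = 1
  height(38) = 1 + max(1, -1) = 2
  height(41) = 1 + max(2, -1) = 3
  height(44) = 1 + max(-1, -1) = 0
  height(42) = 1 + max(3, 0) = 4
Height = 4


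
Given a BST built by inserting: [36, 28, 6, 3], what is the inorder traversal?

Tree insertion order: [36, 28, 6, 3]
Tree (level-order array): [36, 28, None, 6, None, 3]
Inorder traversal: [3, 6, 28, 36]


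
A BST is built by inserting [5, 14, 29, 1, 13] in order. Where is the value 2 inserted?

Starting tree (level order): [5, 1, 14, None, None, 13, 29]
Insertion path: 5 -> 1
Result: insert 2 as right child of 1
Final tree (level order): [5, 1, 14, None, 2, 13, 29]


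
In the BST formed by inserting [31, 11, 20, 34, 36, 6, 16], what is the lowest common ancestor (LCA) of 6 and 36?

Tree insertion order: [31, 11, 20, 34, 36, 6, 16]
Tree (level-order array): [31, 11, 34, 6, 20, None, 36, None, None, 16]
In a BST, the LCA of p=6, q=36 is the first node v on the
root-to-leaf path with p <= v <= q (go left if both < v, right if both > v).
Walk from root:
  at 31: 6 <= 31 <= 36, this is the LCA
LCA = 31


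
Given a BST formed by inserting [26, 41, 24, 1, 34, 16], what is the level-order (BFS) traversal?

Tree insertion order: [26, 41, 24, 1, 34, 16]
Tree (level-order array): [26, 24, 41, 1, None, 34, None, None, 16]
BFS from the root, enqueuing left then right child of each popped node:
  queue [26] -> pop 26, enqueue [24, 41], visited so far: [26]
  queue [24, 41] -> pop 24, enqueue [1], visited so far: [26, 24]
  queue [41, 1] -> pop 41, enqueue [34], visited so far: [26, 24, 41]
  queue [1, 34] -> pop 1, enqueue [16], visited so far: [26, 24, 41, 1]
  queue [34, 16] -> pop 34, enqueue [none], visited so far: [26, 24, 41, 1, 34]
  queue [16] -> pop 16, enqueue [none], visited so far: [26, 24, 41, 1, 34, 16]
Result: [26, 24, 41, 1, 34, 16]


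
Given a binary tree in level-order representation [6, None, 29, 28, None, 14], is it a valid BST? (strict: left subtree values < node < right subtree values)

Level-order array: [6, None, 29, 28, None, 14]
Validate using subtree bounds (lo, hi): at each node, require lo < value < hi,
then recurse left with hi=value and right with lo=value.
Preorder trace (stopping at first violation):
  at node 6 with bounds (-inf, +inf): OK
  at node 29 with bounds (6, +inf): OK
  at node 28 with bounds (6, 29): OK
  at node 14 with bounds (6, 28): OK
No violation found at any node.
Result: Valid BST


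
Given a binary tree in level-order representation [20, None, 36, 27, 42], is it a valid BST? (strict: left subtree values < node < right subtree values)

Level-order array: [20, None, 36, 27, 42]
Validate using subtree bounds (lo, hi): at each node, require lo < value < hi,
then recurse left with hi=value and right with lo=value.
Preorder trace (stopping at first violation):
  at node 20 with bounds (-inf, +inf): OK
  at node 36 with bounds (20, +inf): OK
  at node 27 with bounds (20, 36): OK
  at node 42 with bounds (36, +inf): OK
No violation found at any node.
Result: Valid BST


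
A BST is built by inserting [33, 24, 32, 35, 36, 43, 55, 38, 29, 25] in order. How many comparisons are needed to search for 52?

Search path for 52: 33 -> 35 -> 36 -> 43 -> 55
Found: False
Comparisons: 5


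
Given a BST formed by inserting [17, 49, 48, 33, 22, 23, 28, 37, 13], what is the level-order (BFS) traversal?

Tree insertion order: [17, 49, 48, 33, 22, 23, 28, 37, 13]
Tree (level-order array): [17, 13, 49, None, None, 48, None, 33, None, 22, 37, None, 23, None, None, None, 28]
BFS from the root, enqueuing left then right child of each popped node:
  queue [17] -> pop 17, enqueue [13, 49], visited so far: [17]
  queue [13, 49] -> pop 13, enqueue [none], visited so far: [17, 13]
  queue [49] -> pop 49, enqueue [48], visited so far: [17, 13, 49]
  queue [48] -> pop 48, enqueue [33], visited so far: [17, 13, 49, 48]
  queue [33] -> pop 33, enqueue [22, 37], visited so far: [17, 13, 49, 48, 33]
  queue [22, 37] -> pop 22, enqueue [23], visited so far: [17, 13, 49, 48, 33, 22]
  queue [37, 23] -> pop 37, enqueue [none], visited so far: [17, 13, 49, 48, 33, 22, 37]
  queue [23] -> pop 23, enqueue [28], visited so far: [17, 13, 49, 48, 33, 22, 37, 23]
  queue [28] -> pop 28, enqueue [none], visited so far: [17, 13, 49, 48, 33, 22, 37, 23, 28]
Result: [17, 13, 49, 48, 33, 22, 37, 23, 28]


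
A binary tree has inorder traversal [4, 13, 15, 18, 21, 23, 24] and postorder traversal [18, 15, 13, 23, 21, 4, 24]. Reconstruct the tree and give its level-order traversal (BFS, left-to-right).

Inorder:   [4, 13, 15, 18, 21, 23, 24]
Postorder: [18, 15, 13, 23, 21, 4, 24]
Algorithm: postorder visits root last, so walk postorder right-to-left;
each value is the root of the current inorder slice — split it at that
value, recurse on the right subtree first, then the left.
Recursive splits:
  root=24; inorder splits into left=[4, 13, 15, 18, 21, 23], right=[]
  root=4; inorder splits into left=[], right=[13, 15, 18, 21, 23]
  root=21; inorder splits into left=[13, 15, 18], right=[23]
  root=23; inorder splits into left=[], right=[]
  root=13; inorder splits into left=[], right=[15, 18]
  root=15; inorder splits into left=[], right=[18]
  root=18; inorder splits into left=[], right=[]
Reconstructed level-order: [24, 4, 21, 13, 23, 15, 18]


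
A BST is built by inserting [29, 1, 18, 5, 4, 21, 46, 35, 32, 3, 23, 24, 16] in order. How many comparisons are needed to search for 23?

Search path for 23: 29 -> 1 -> 18 -> 21 -> 23
Found: True
Comparisons: 5


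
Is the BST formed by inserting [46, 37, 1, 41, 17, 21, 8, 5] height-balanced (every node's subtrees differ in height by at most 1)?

Tree (level-order array): [46, 37, None, 1, 41, None, 17, None, None, 8, 21, 5]
Definition: a tree is height-balanced if, at every node, |h(left) - h(right)| <= 1 (empty subtree has height -1).
Bottom-up per-node check:
  node 5: h_left=-1, h_right=-1, diff=0 [OK], height=0
  node 8: h_left=0, h_right=-1, diff=1 [OK], height=1
  node 21: h_left=-1, h_right=-1, diff=0 [OK], height=0
  node 17: h_left=1, h_right=0, diff=1 [OK], height=2
  node 1: h_left=-1, h_right=2, diff=3 [FAIL (|-1-2|=3 > 1)], height=3
  node 41: h_left=-1, h_right=-1, diff=0 [OK], height=0
  node 37: h_left=3, h_right=0, diff=3 [FAIL (|3-0|=3 > 1)], height=4
  node 46: h_left=4, h_right=-1, diff=5 [FAIL (|4--1|=5 > 1)], height=5
Node 1 violates the condition: |-1 - 2| = 3 > 1.
Result: Not balanced


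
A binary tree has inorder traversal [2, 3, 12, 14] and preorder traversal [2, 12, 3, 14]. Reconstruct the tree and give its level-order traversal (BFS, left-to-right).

Inorder:  [2, 3, 12, 14]
Preorder: [2, 12, 3, 14]
Algorithm: preorder visits root first, so consume preorder in order;
for each root, split the current inorder slice at that value into
left-subtree inorder and right-subtree inorder, then recurse.
Recursive splits:
  root=2; inorder splits into left=[], right=[3, 12, 14]
  root=12; inorder splits into left=[3], right=[14]
  root=3; inorder splits into left=[], right=[]
  root=14; inorder splits into left=[], right=[]
Reconstructed level-order: [2, 12, 3, 14]


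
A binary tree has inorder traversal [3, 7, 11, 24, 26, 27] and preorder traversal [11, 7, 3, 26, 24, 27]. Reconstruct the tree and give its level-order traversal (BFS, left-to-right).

Inorder:  [3, 7, 11, 24, 26, 27]
Preorder: [11, 7, 3, 26, 24, 27]
Algorithm: preorder visits root first, so consume preorder in order;
for each root, split the current inorder slice at that value into
left-subtree inorder and right-subtree inorder, then recurse.
Recursive splits:
  root=11; inorder splits into left=[3, 7], right=[24, 26, 27]
  root=7; inorder splits into left=[3], right=[]
  root=3; inorder splits into left=[], right=[]
  root=26; inorder splits into left=[24], right=[27]
  root=24; inorder splits into left=[], right=[]
  root=27; inorder splits into left=[], right=[]
Reconstructed level-order: [11, 7, 26, 3, 24, 27]


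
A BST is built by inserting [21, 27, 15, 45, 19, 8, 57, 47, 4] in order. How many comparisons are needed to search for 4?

Search path for 4: 21 -> 15 -> 8 -> 4
Found: True
Comparisons: 4


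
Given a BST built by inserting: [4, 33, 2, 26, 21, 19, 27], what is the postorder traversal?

Tree insertion order: [4, 33, 2, 26, 21, 19, 27]
Tree (level-order array): [4, 2, 33, None, None, 26, None, 21, 27, 19]
Postorder traversal: [2, 19, 21, 27, 26, 33, 4]


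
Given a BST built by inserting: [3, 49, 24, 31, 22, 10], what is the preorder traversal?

Tree insertion order: [3, 49, 24, 31, 22, 10]
Tree (level-order array): [3, None, 49, 24, None, 22, 31, 10]
Preorder traversal: [3, 49, 24, 22, 10, 31]


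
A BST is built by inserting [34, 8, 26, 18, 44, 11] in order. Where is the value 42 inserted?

Starting tree (level order): [34, 8, 44, None, 26, None, None, 18, None, 11]
Insertion path: 34 -> 44
Result: insert 42 as left child of 44
Final tree (level order): [34, 8, 44, None, 26, 42, None, 18, None, None, None, 11]


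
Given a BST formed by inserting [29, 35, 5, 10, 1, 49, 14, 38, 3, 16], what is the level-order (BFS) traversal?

Tree insertion order: [29, 35, 5, 10, 1, 49, 14, 38, 3, 16]
Tree (level-order array): [29, 5, 35, 1, 10, None, 49, None, 3, None, 14, 38, None, None, None, None, 16]
BFS from the root, enqueuing left then right child of each popped node:
  queue [29] -> pop 29, enqueue [5, 35], visited so far: [29]
  queue [5, 35] -> pop 5, enqueue [1, 10], visited so far: [29, 5]
  queue [35, 1, 10] -> pop 35, enqueue [49], visited so far: [29, 5, 35]
  queue [1, 10, 49] -> pop 1, enqueue [3], visited so far: [29, 5, 35, 1]
  queue [10, 49, 3] -> pop 10, enqueue [14], visited so far: [29, 5, 35, 1, 10]
  queue [49, 3, 14] -> pop 49, enqueue [38], visited so far: [29, 5, 35, 1, 10, 49]
  queue [3, 14, 38] -> pop 3, enqueue [none], visited so far: [29, 5, 35, 1, 10, 49, 3]
  queue [14, 38] -> pop 14, enqueue [16], visited so far: [29, 5, 35, 1, 10, 49, 3, 14]
  queue [38, 16] -> pop 38, enqueue [none], visited so far: [29, 5, 35, 1, 10, 49, 3, 14, 38]
  queue [16] -> pop 16, enqueue [none], visited so far: [29, 5, 35, 1, 10, 49, 3, 14, 38, 16]
Result: [29, 5, 35, 1, 10, 49, 3, 14, 38, 16]


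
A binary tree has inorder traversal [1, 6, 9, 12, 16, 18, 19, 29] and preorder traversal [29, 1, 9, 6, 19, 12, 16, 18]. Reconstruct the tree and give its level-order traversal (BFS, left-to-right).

Inorder:  [1, 6, 9, 12, 16, 18, 19, 29]
Preorder: [29, 1, 9, 6, 19, 12, 16, 18]
Algorithm: preorder visits root first, so consume preorder in order;
for each root, split the current inorder slice at that value into
left-subtree inorder and right-subtree inorder, then recurse.
Recursive splits:
  root=29; inorder splits into left=[1, 6, 9, 12, 16, 18, 19], right=[]
  root=1; inorder splits into left=[], right=[6, 9, 12, 16, 18, 19]
  root=9; inorder splits into left=[6], right=[12, 16, 18, 19]
  root=6; inorder splits into left=[], right=[]
  root=19; inorder splits into left=[12, 16, 18], right=[]
  root=12; inorder splits into left=[], right=[16, 18]
  root=16; inorder splits into left=[], right=[18]
  root=18; inorder splits into left=[], right=[]
Reconstructed level-order: [29, 1, 9, 6, 19, 12, 16, 18]


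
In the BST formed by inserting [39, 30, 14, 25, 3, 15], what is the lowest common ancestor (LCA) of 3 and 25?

Tree insertion order: [39, 30, 14, 25, 3, 15]
Tree (level-order array): [39, 30, None, 14, None, 3, 25, None, None, 15]
In a BST, the LCA of p=3, q=25 is the first node v on the
root-to-leaf path with p <= v <= q (go left if both < v, right if both > v).
Walk from root:
  at 39: both 3 and 25 < 39, go left
  at 30: both 3 and 25 < 30, go left
  at 14: 3 <= 14 <= 25, this is the LCA
LCA = 14


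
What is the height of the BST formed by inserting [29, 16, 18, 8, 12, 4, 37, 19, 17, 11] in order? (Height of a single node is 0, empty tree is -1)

Insertion order: [29, 16, 18, 8, 12, 4, 37, 19, 17, 11]
Tree (level-order array): [29, 16, 37, 8, 18, None, None, 4, 12, 17, 19, None, None, 11]
Compute height bottom-up (empty subtree = -1):
  height(4) = 1 + max(-1, -1) = 0
  height(11) = 1 + max(-1, -1) = 0
  height(12) = 1 + max(0, -1) = 1
  height(8) = 1 + max(0, 1) = 2
  height(17) = 1 + max(-1, -1) = 0
  height(19) = 1 + max(-1, -1) = 0
  height(18) = 1 + max(0, 0) = 1
  height(16) = 1 + max(2, 1) = 3
  height(37) = 1 + max(-1, -1) = 0
  height(29) = 1 + max(3, 0) = 4
Height = 4


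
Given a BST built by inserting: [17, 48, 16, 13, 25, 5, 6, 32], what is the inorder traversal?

Tree insertion order: [17, 48, 16, 13, 25, 5, 6, 32]
Tree (level-order array): [17, 16, 48, 13, None, 25, None, 5, None, None, 32, None, 6]
Inorder traversal: [5, 6, 13, 16, 17, 25, 32, 48]


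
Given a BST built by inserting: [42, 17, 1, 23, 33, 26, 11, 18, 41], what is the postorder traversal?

Tree insertion order: [42, 17, 1, 23, 33, 26, 11, 18, 41]
Tree (level-order array): [42, 17, None, 1, 23, None, 11, 18, 33, None, None, None, None, 26, 41]
Postorder traversal: [11, 1, 18, 26, 41, 33, 23, 17, 42]


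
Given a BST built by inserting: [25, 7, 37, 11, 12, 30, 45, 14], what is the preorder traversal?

Tree insertion order: [25, 7, 37, 11, 12, 30, 45, 14]
Tree (level-order array): [25, 7, 37, None, 11, 30, 45, None, 12, None, None, None, None, None, 14]
Preorder traversal: [25, 7, 11, 12, 14, 37, 30, 45]


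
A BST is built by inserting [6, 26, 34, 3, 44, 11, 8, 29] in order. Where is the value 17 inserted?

Starting tree (level order): [6, 3, 26, None, None, 11, 34, 8, None, 29, 44]
Insertion path: 6 -> 26 -> 11
Result: insert 17 as right child of 11
Final tree (level order): [6, 3, 26, None, None, 11, 34, 8, 17, 29, 44]


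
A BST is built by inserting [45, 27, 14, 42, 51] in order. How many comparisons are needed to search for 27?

Search path for 27: 45 -> 27
Found: True
Comparisons: 2
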